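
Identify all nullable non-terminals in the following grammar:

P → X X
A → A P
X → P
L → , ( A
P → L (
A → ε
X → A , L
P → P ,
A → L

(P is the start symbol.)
ε-productions: A → ε
So A is immediately nullable.
No further non-terminal can be added: every production for the remaining non-terminals contains a terminal or a non-nullable non-terminal.
Nullable = { 'A' }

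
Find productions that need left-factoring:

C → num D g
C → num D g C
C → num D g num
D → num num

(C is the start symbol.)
Left-factoring is needed when two productions for the same non-terminal
share a common prefix on the right-hand side.

Productions for C:
  C → num D g
  C → num D g C
  C → num D g num

Found common prefix 'num D g' in productions for C

Answer: Yes, C has productions with common prefix 'num D g'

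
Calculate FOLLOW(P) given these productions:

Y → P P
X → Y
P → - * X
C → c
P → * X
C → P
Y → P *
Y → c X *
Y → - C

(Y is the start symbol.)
In Y → P P: P is followed by P, add FIRST(P) \ {ε} = { '*', '-' }
In Y → P P: P is at the end, add FOLLOW(Y)
In C → P: P is at the end, add FOLLOW(C)
In Y → P *: P is followed by '*', add FIRST('*') \ {ε} = { '*' }

The FOLLOW sets referred to above (computed the same way, to a fixed point):
  FOLLOW(Y) = { $, '*', '-' }
  FOLLOW(C) = { $, '*', '-' }

Taking the union: FOLLOW(P) = { $, '*', '-' }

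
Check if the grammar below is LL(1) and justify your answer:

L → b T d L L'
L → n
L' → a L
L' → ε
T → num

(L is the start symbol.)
A grammar is LL(1) if for each non-terminal N with multiple productions, the predict sets of those productions are pairwise disjoint, where PREDICT(N → α) = (FIRST(α) \ {ε}) ∪ (FOLLOW(N) if α ⇒* ε).

Relevant sets:
  FOLLOW(L') = { $, 'a' }

For L:
  PREDICT(L → b T d L L') = { 'b' }
  PREDICT(L → n) = { 'n' }
For L':
  PREDICT(L' → a L) = { 'a' }
  PREDICT(L' → ε) = { $, 'a' }
T has a single production, so nothing to check there.

Conflict found: Predict set conflict for L': { 'a' }
The grammar is NOT LL(1).

Answer: No. Predict set conflict for L': { 'a' }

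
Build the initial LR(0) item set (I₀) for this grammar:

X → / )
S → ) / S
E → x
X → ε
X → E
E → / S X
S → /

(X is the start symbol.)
First, augment the grammar with X' → X
I₀ = CLOSURE({ [X' → . X] }):
  [X' → . X] has the dot before X: add [X → . / )], [X → .], [X → . E]
  [X → . E] has the dot before E: add [E → . x], [E → . / S X]
No further items can be added.

I₀ = { [E → . / S X], [E → . x], [X → . / )], [X → . E], [X → .], [X' → . X] }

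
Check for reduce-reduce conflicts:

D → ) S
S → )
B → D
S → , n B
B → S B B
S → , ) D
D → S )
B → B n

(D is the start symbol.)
A reduce-reduce conflict occurs when an LR(0) state has two complete items [A → α .] and [B → β .] — both call for a reduction, and with no lookahead the parser cannot choose between them.

Augment with D' → D and build the canonical LR(0) collection (I0 = CLOSURE({[D' → . D]}), then GOTO on every symbol after a dot until no new states appear). It has 18 states:
  I0: { [D → . ) S], [D → . S )], [D' → . D], [S → . )], [S → . , ) D], [S → . , n B] }  — shift
  I1: { [D → ) . S], [S → ) .], [S → . )], [S → . , ) D], [S → . , n B] }  — shift, reduce
  I2: { [S → , . ) D], [S → , . n B] }  — shift
  I3: { [D' → D .] }  — accept
  I4: { [D → S . )] }  — shift
  I5: { [D → S ) .] }  — reduce
  I6: { [D → . ) S], [D → . S )], [S → , ) . D], [S → . )], [S → . , ) D], [S → . , n B] }  — shift
  I7: { [B → . B n], [B → . D], [B → . S B B], [D → . ) S], [D → . S )], [S → , n . B], [S → . )], [S → . , ) D], [S → . , n B] }  — shift
  I8: { [B → B . n], [S → , n B .] }  — shift, reduce
  I9: { [B → D .] }  — reduce
  I10: { [B → . B n], [B → . D], [B → . S B B], [B → S . B B], [D → . ) S], [D → . S )], [D → S . )], [S → . )], [S → . , ) D], [S → . , n B] }  — shift
  I11: { [D → ) . S], [D → S ) .], [S → ) .], [S → . )], [S → . , ) D], [S → . , n B] }  — shift, 2 reduces
  I12: { [B → . B n], [B → . D], [B → . S B B], [B → B . n], [B → S B . B], [D → . ) S], [D → . S )], [S → . )], [S → . , ) D], [S → . , n B] }  — shift
  I13: { [B → B . n], [B → S B B .] }  — shift, reduce
  I14: { [B → B n .] }  — reduce
  I15: { [S → ) .] }  — reduce
  I16: { [D → ) S .] }  — reduce
  I17: { [S → , ) D .] }  — reduce

I11 contains complete items [D → S ) .], [S → ) .] — reduce-reduce conflict.

Answer: Yes — I11: [D → S ) .] vs [S → ) .]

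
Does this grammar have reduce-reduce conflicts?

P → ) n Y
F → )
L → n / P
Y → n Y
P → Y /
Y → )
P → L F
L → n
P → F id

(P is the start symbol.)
Yes — I1: [F → ) .] vs [Y → ) .]

A reduce-reduce conflict occurs when an LR(0) state has two complete items [A → α .] and [B → β .] — both call for a reduction, and with no lookahead the parser cannot choose between them.

Augment with P' → P and build the canonical LR(0) collection (I0 = CLOSURE({[P' → . P]}), then GOTO on every symbol after a dot until no new states appear). It has 18 states:
  I0: { [F → . )], [L → . n / P], [L → . n], [P → . ) n Y], [P → . F id], [P → . L F], [P → . Y /], [P' → . P], [Y → . )], [Y → . n Y] }  — shift
  I1: { [F → ) .], [P → ) . n Y], [Y → ) .] }  — shift, 2 reduces
  I2: { [P → F . id] }  — shift
  I3: { [F → . )], [P → L . F] }  — shift
  I4: { [P' → P .] }  — accept
  I5: { [P → Y . /] }  — shift
  I6: { [L → n . / P], [L → n .], [Y → . )], [Y → . n Y], [Y → n . Y] }  — shift, reduce
  I7: { [Y → ) .] }  — reduce
  I8: { [F → . )], [L → . n / P], [L → . n], [L → n / . P], [P → . ) n Y], [P → . F id], [P → . L F], [P → . Y /], [Y → . )], [Y → . n Y] }  — shift
  I9: { [Y → n Y .] }  — reduce
  I10: { [Y → . )], [Y → . n Y], [Y → n . Y] }  — shift
  I11: { [L → n / P .] }  — reduce
  I12: { [P → Y / .] }  — reduce
  I13: { [F → ) .] }  — reduce
  I14: { [P → L F .] }  — reduce
  I15: { [P → F id .] }  — reduce
  I16: { [P → ) n . Y], [Y → . )], [Y → . n Y] }  — shift
  I17: { [P → ) n Y .] }  — reduce

I1 contains complete items [F → ) .], [Y → ) .] — reduce-reduce conflict.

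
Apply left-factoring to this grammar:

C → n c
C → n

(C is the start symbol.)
C → n C'
C' → c
C' → ε

Left-factoring transforms A → αβ₁ | αβ₂ into A → αA' and A' → β₁ | β₂
(α is the longest common prefix among the alternatives). Repeat until
no nonterminal has two alternatives with a common prefix.

Round 1: C has alternatives sharing prefix 'n'. Introduce C': C → n C'
  Add: C' → c
  Add: C' → ε

No remaining common prefixes — done.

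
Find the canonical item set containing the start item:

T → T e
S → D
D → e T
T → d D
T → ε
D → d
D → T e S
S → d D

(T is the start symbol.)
First, augment the grammar with T' → T
I₀ = CLOSURE({ [T' → . T] }):
  [T' → . T] has the dot before T: add [T → . T e], [T → . d D], [T → .]
No further items can be added.

I₀ = { [T → . T e], [T → . d D], [T → .], [T' → . T] }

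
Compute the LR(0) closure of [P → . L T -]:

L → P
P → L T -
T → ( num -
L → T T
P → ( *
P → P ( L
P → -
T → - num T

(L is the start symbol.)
To compute CLOSURE, for each item [A → α.Bβ] where B is a non-terminal, add [B → .γ] for all productions B → γ; repeat for the newly added items until nothing changes.

Start with: [P → . L T -]
  [P → . L T -] has the dot before L: add [L → . P], [L → . T T]
  [L → . P] has the dot before P: add [P → . ( *], [P → . P ( L], [P → . -]
  [L → . T T] has the dot before T: add [T → . ( num -], [T → . - num T]
No further items can be added.

CLOSURE = { [L → . P], [L → . T T], [P → . ( *], [P → . -], [P → . L T -], [P → . P ( L], [T → . ( num -], [T → . - num T] }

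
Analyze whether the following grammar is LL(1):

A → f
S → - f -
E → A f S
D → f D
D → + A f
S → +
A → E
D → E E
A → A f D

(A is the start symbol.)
A grammar is LL(1) if for each non-terminal N with multiple productions, the predict sets of those productions are pairwise disjoint, where PREDICT(N → α) = (FIRST(α) \ {ε}) ∪ (FOLLOW(N) if α ⇒* ε).

Relevant sets:
  FIRST(E) = { 'f' }
  FIRST(A) = { 'f' }

For A:
  PREDICT(A → f) = { 'f' }
  PREDICT(A → E) = { 'f' }
  PREDICT(A → A f D) = { 'f' }
For S:
  PREDICT(S → '-' f '-') = { '-' }
  PREDICT(S → '+') = { '+' }
For D:
  PREDICT(D → f D) = { 'f' }
  PREDICT(D → '+' A f) = { '+' }
  PREDICT(D → E E) = { 'f' }
E has a single production, so nothing to check there.

Conflict found: Predict set conflict for A: { 'f' }
The grammar is NOT LL(1).

Answer: No. Predict set conflict for A: { 'f' }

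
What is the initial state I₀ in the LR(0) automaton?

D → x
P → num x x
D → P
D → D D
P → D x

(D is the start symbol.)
First, augment the grammar with D' → D
I₀ = CLOSURE({ [D' → . D] }):
  [D' → . D] has the dot before D: add [D → . x], [D → . P], [D → . D D]
  [D → . P] has the dot before P: add [P → . num x x], [P → . D x]
No further items can be added.

I₀ = { [D → . D D], [D → . P], [D → . x], [D' → . D], [P → . D x], [P → . num x x] }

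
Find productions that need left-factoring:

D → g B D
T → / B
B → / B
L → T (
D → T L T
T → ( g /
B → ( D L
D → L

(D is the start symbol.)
No, left-factoring is not needed

Left-factoring is needed when two productions for the same non-terminal
share a common prefix on the right-hand side.

Productions for D:
  D → g B D
  D → T L T
  D → L
Productions for T:
  T → / B
  T → ( g /
Productions for B:
  B → / B
  B → ( D L

No common prefixes found.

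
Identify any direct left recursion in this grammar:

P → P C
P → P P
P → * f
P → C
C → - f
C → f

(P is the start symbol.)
Yes, P is left-recursive

Direct left recursion occurs when N → N α for some non-terminal N (the right-hand side begins with the left-hand side itself).

P → P C: LEFT RECURSIVE (starts with P)
P → P P: LEFT RECURSIVE (starts with P)
P → * f: starts with '*'
P → C: starts with C
C → - f: starts with '-'
C → f: starts with f

The grammar has direct left recursion on: P.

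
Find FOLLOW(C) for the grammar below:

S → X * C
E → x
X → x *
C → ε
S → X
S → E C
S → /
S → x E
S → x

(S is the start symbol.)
To compute FOLLOW(C), find every occurrence of C on a right-hand side N → α C β: add FIRST(β) \ {ε}, and if β is empty or nullable also add FOLLOW(N). Iterate to a fixed point.

In S → X * C: C is at the end, add FOLLOW(S)
In S → E C: C is at the end, add FOLLOW(S)

The FOLLOW sets referred to above (computed the same way, to a fixed point):
  FOLLOW(S) = { $ }

Taking the union: FOLLOW(C) = { $ }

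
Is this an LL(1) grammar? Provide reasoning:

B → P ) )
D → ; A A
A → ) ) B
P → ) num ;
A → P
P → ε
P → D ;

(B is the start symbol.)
No. Predict set conflict for A: { ')' }

Relevant sets:
  FIRST(P) = { ')', ';', ε }
  FIRST(D) = { ';' }
  FOLLOW(A) = { ')', ';' }
  FOLLOW(P) = { ')', ';' }

For A:
  PREDICT(A → ')' ')' B) = { ')' }
  PREDICT(A → P) = { ')', ';' }
For P:
  PREDICT(P → ')' num ';') = { ')' }
  PREDICT(P → ε) = { ')', ';' }
  PREDICT(P → D ';') = { ';' }
B, D have a single production, so nothing to check there.

Conflict found: Predict set conflict for A: { ')' }
The grammar is NOT LL(1).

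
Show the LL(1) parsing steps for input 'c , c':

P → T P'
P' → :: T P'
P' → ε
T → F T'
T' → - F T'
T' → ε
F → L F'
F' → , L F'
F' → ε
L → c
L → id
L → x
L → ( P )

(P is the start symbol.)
Stack is shown with the top on the left.

Stack           Input    Action
-------------------------------
P $             c , c $  output P → T P'
T P' $          c , c $  output T → F T'
F T' P' $       c , c $  output F → L F'
L F' T' P' $    c , c $  output L → c
c F' T' P' $    c , c $  match 'c'
F' T' P' $      , c $    output F' → , L F'
, L F' T' P' $  , c $    match ','
L F' T' P' $    c $      output L → c
c F' T' P' $    c $      match 'c'
F' T' P' $      $        output F' → ε
T' P' $         $        output T' → ε
P' $            $        output P' → ε
$               $        accept

The string is accepted.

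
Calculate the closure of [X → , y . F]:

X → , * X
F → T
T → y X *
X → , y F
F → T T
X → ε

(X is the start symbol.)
Start with: [X → , y . F]
  [X → , y . F] has the dot before F: add [F → . T], [F → . T T]
  [F → . T] has the dot before T: add [T → . y X *]
No further items can be added.

CLOSURE = { [F → . T T], [F → . T], [T → . y X *], [X → , y . F] }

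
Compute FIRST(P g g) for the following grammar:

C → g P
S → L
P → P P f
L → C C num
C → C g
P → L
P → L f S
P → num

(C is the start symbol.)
{ 'g', 'num' }

FIRST sets of the non-terminals involved (from the grammar, by fixed-point iteration):
  FIRST(P) = { 'g', 'num' }

To compute FIRST(P g g), process the symbols left to right:
Symbol P is a non-terminal. Add FIRST(P) \ {ε} = { 'g', 'num' }
P is not nullable (ε ∉ FIRST(P)), so stop here.
FIRST(P g g) = { 'g', 'num' }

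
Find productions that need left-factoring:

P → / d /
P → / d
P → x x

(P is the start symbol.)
Yes, P has productions with common prefix '/ d'

Left-factoring is needed when two productions for the same non-terminal
share a common prefix on the right-hand side.

Productions for P:
  P → / d /
  P → / d
  P → x x

Found common prefix '/ d' in productions for P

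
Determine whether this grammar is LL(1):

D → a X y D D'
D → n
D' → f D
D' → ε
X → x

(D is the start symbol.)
No. Predict set conflict for D': { 'f' }

A grammar is LL(1) if for each non-terminal N with multiple productions, the predict sets of those productions are pairwise disjoint, where PREDICT(N → α) = (FIRST(α) \ {ε}) ∪ (FOLLOW(N) if α ⇒* ε).

Relevant sets:
  FOLLOW(D') = { $, 'f' }

For D:
  PREDICT(D → a X y D D') = { 'a' }
  PREDICT(D → n) = { 'n' }
For D':
  PREDICT(D' → f D) = { 'f' }
  PREDICT(D' → ε) = { $, 'f' }
X has a single production, so nothing to check there.

Conflict found: Predict set conflict for D': { 'f' }
The grammar is NOT LL(1).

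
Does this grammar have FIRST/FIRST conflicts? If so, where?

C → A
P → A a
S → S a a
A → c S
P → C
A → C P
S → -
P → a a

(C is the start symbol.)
Yes. P → A a / P → C on { 'c' }; S → S a a / S → '-' on { '-' }; A → c S / A → C P on { 'c' }

FIRST sets of the non-terminals at (or reachable through a nullable prefix from) the front of some alternative:
  FIRST(A) = { 'c' }
  FIRST(C) = { 'c' }
  FIRST(S) = { '-' }

Productions for P:
  P → A a: FIRST = { 'c' }
  P → C: FIRST = { 'c' }
  P → a a: FIRST = { 'a' }
Productions for S:
  S → S a a: FIRST = { '-' }
  S → -: FIRST = { '-' }
Productions for A:
  A → c S: FIRST = { 'c' }
  A → C P: FIRST = { 'c' }
C has only one production, so no FIRST/FIRST conflict is possible there.

Conflict for P: P → A a and P → C
  Overlap: { 'c' }
Conflict for S: S → S a a and S → -
  Overlap: { '-' }
Conflict for A: A → c S and A → C P
  Overlap: { 'c' }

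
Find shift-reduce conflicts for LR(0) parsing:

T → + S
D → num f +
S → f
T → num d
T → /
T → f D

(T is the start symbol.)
Augment with T' → T and build the canonical LR(0) collection (I0 = CLOSURE({[T' → . T]}), then GOTO on every symbol after a dot until no new states appear). It has 13 states:
  I0: { [T → . + S], [T → . /], [T → . f D], [T → . num d], [T' → . T] }  — shift
  I1: { [S → . f], [T → + . S] }  — shift
  I2: { [T → / .] }  — reduce
  I3: { [T' → T .] }  — accept
  I4: { [D → . num f +], [T → f . D] }  — shift
  I5: { [T → num . d] }  — shift
  I6: { [T → num d .] }  — reduce
  I7: { [T → f D .] }  — reduce
  I8: { [D → num . f +] }  — shift
  I9: { [D → num f . +] }  — shift
  I10: { [D → num f + .] }  — reduce
  I11: { [T → + S .] }  — reduce
  I12: { [S → f .] }  — reduce

No state contains both a complete item and a shift item.

Answer: No shift-reduce conflicts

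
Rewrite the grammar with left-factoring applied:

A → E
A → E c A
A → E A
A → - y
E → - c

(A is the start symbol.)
Left-factoring transforms A → αβ₁ | αβ₂ into A → αA' and A' → β₁ | β₂
(α is the longest common prefix among the alternatives). Repeat until
no nonterminal has two alternatives with a common prefix.

Round 1: A has alternatives sharing prefix 'E'. Introduce A': A → E A'
  Add: A' → ε
  Add: A' → c A
  Add: A' → A

No remaining common prefixes — done.

Resulting grammar:
A → E A'
A' → ε
A' → c A
A' → A
A → - y
E → - c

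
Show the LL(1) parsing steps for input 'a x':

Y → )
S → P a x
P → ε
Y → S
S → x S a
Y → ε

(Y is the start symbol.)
LL(1) parsing maintains a stack (initially the start symbol over $) and the input. At each step: if the stack top is a terminal, match it against the current input token; if it is a non-terminal N, replace it with the RHS of M[N, lookahead] (the unique production whose predict set contains the lookahead).

Stack is shown with the top on the left.

Stack    Input  Action
----------------------
Y $      a x $  output Y → S
S $      a x $  output S → P a x
P a x $  a x $  output P → ε
a x $    a x $  match 'a'
x $      x $    match 'x'
$        $      accept

The string is accepted.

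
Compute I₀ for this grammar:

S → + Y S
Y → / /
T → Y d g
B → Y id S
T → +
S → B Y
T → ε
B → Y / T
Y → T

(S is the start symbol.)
First, augment the grammar with S' → S
I₀ = CLOSURE({ [S' → . S] }):
  [S' → . S] has the dot before S: add [S → . + Y S], [S → . B Y]
  [S → . B Y] has the dot before B: add [B → . Y id S], [B → . Y / T]
  [B → . Y id S] has the dot before Y: add [Y → . / /], [Y → . T]
  [Y → . T] has the dot before T: add [T → . Y d g], [T → . +], [T → .]
No further items can be added.

I₀ = { [B → . Y / T], [B → . Y id S], [S → . + Y S], [S → . B Y], [S' → . S], [T → . +], [T → . Y d g], [T → .], [Y → . / /], [Y → . T] }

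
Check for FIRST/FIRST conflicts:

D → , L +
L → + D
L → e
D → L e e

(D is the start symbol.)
No FIRST/FIRST conflicts.

FIRST sets of the non-terminals at (or reachable through a nullable prefix from) the front of some alternative:
  FIRST(L) = { '+', 'e' }

Productions for D:
  D → , L +: FIRST = { ',' }
  D → L e e: FIRST = { '+', 'e' }
Productions for L:
  L → + D: FIRST = { '+' }
  L → e: FIRST = { 'e' }

All alternatives of each non-terminal have pairwise disjoint FIRST sets.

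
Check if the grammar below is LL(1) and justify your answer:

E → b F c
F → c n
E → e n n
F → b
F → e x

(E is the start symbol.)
A grammar is LL(1) if for each non-terminal N with multiple productions, the predict sets of those productions are pairwise disjoint, where PREDICT(N → α) = (FIRST(α) \ {ε}) ∪ (FOLLOW(N) if α ⇒* ε).

For E:
  PREDICT(E → b F c) = { 'b' }
  PREDICT(E → e n n) = { 'e' }
For F:
  PREDICT(F → c n) = { 'c' }
  PREDICT(F → b) = { 'b' }
  PREDICT(F → e x) = { 'e' }

All predict sets are disjoint. The grammar IS LL(1).

Answer: Yes, the grammar is LL(1).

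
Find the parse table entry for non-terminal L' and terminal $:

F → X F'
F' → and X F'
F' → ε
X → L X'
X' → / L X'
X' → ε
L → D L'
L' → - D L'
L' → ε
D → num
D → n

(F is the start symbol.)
L' → ε

To find M[L', $], we find productions for L' where $ is in the predict set (PREDICT(N → α) = (FIRST(α) \ {ε}) ∪ (FOLLOW(N) if α ⇒* ε)).

Relevant sets:
  FOLLOW(L') = { $, '/', 'and' }

L' → - D L': PREDICT = { '-' }
L' → ε: PREDICT = { $, '/', 'and' }
  $ is in predict set, so this production goes in M[L', $]

M[L', $] = L' → ε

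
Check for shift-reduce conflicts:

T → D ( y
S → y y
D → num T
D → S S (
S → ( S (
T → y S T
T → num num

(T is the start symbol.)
Yes — I8: [S → y y .] vs [S → y . y]; I12: [T → num num .] vs [D → . num T]

Augment with T' → T and build the canonical LR(0) collection (I0 = CLOSURE({[T' → . T]}), then GOTO on every symbol after a dot until no new states appear). It has 20 states:
  I0: { [D → . S S (], [D → . num T], [S → . ( S (], [S → . y y], [T → . D ( y], [T → . num num], [T → . y S T], [T' → . T] }  — shift
  I1: { [S → ( . S (], [S → . ( S (], [S → . y y] }  — shift
  I2: { [T → D . ( y] }  — shift
  I3: { [D → S . S (], [S → . ( S (], [S → . y y] }  — shift
  I4: { [T' → T .] }  — accept
  I5: { [D → . S S (], [D → . num T], [D → num . T], [S → . ( S (], [S → . y y], [T → . D ( y], [T → . num num], [T → . y S T], [T → num . num] }  — shift
  I6: { [S → . ( S (], [S → . y y], [S → y . y], [T → y . S T] }  — shift
  I7: { [D → . S S (], [D → . num T], [S → . ( S (], [S → . y y], [T → . D ( y], [T → . num num], [T → . y S T], [T → y S . T] }  — shift
  I8: { [S → y . y], [S → y y .] }  — shift, reduce
  I9: { [S → y y .] }  — reduce
  I10: { [T → y S T .] }  — reduce
  I11: { [D → num T .] }  — reduce
  I12: { [D → . S S (], [D → . num T], [D → num . T], [S → . ( S (], [S → . y y], [T → . D ( y], [T → . num num], [T → . y S T], [T → num . num], [T → num num .] }  — shift, reduce
  I13: { [D → S S . (] }  — shift
  I14: { [S → y . y] }  — shift
  I15: { [D → S S ( .] }  — reduce
  I16: { [T → D ( . y] }  — shift
  I17: { [T → D ( y .] }  — reduce
  I18: { [S → ( S . (] }  — shift
  I19: { [S → ( S ( .] }  — reduce

I8 contains reduce item [S → y y .] and shift item [S → y . y] — shift-reduce conflict.
I12 contains reduce item [T → num num .] and shift items [D → . num T], [S → . ( S (], [S → . y y], [T → . num num], [T → num . num], [T → . y S T] — shift-reduce conflict.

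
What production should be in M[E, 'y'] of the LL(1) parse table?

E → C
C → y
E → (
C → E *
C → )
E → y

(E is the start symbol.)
To find M[E, 'y'], we find productions for E where 'y' is in the predict set (PREDICT(N → α) = (FIRST(α) \ {ε}) ∪ (FOLLOW(N) if α ⇒* ε)).

Relevant sets:
  FIRST(C) = { '(', ')', 'y' }

E → C: PREDICT = { '(', ')', 'y' }
  'y' is in predict set, so this production goes in M[E, 'y']
E → (: PREDICT = { '(' }
E → y: PREDICT = { 'y' }
  'y' is in predict set, so this production goes in M[E, 'y']

M[E, 'y'] = E → C, E → y  (a multiply-defined cell — the grammar is not LL(1))

Answer: E → C, E → y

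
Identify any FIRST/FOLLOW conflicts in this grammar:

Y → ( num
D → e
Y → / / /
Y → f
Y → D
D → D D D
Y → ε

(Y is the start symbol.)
A FIRST/FOLLOW conflict occurs when a non-terminal N has a nullable alternative N → β (β ⇒* ε) and another alternative N → α with FIRST(α) ∩ FOLLOW(N) ≠ ∅: on such a lookahead the parser cannot decide between expanding α and letting N vanish via β.

Nullable non-terminals: Y.
FIRST sets used below: FIRST(D) = { 'e' }

Y: nullable alternative(s) Y → ε; FOLLOW(Y) = { $ }
  Y → ( num: FIRST \ {ε} = { '(' } — disjoint from FOLLOW(Y)
  Y → / / /: FIRST \ {ε} = { '/' } — disjoint from FOLLOW(Y)
  Y → f: FIRST \ {ε} = { 'f' } — disjoint from FOLLOW(Y)
  Y → D: FIRST \ {ε} = { 'e' } — disjoint from FOLLOW(Y)
  Y → ε: FIRST \ {ε} = { } — this is the only nullable alternative, skip

D has no nullable alternative, so no FIRST/FOLLOW check is needed there.

No FIRST/FOLLOW conflicts found.

Answer: No FIRST/FOLLOW conflicts.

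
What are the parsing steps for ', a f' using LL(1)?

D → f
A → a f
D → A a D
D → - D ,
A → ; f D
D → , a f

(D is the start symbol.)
Stack is shown with the top on the left.

Stack    Input    Action
------------------------
D $      , a f $  output D → , a f
, a f $  , a f $  match ','
a f $    a f $    match 'a'
f $      f $      match 'f'
$        $        accept

The string is accepted.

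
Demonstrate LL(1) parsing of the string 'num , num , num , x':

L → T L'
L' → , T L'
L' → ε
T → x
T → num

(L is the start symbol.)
LL(1) parsing maintains a stack (initially the start symbol over $) and the input. At each step: if the stack top is a terminal, match it against the current input token; if it is a non-terminal N, replace it with the RHS of M[N, lookahead] (the unique production whose predict set contains the lookahead).

Stack is shown with the top on the left.

Stack     Input                  Action
---------------------------------------
L $       num , num , num , x $  output L → T L'
T L' $    num , num , num , x $  output T → num
num L' $  num , num , num , x $  match 'num'
L' $      , num , num , x $      output L' → , T L'
, T L' $  , num , num , x $      match ','
T L' $    num , num , x $        output T → num
num L' $  num , num , x $        match 'num'
L' $      , num , x $            output L' → , T L'
, T L' $  , num , x $            match ','
T L' $    num , x $              output T → num
num L' $  num , x $              match 'num'
L' $      , x $                  output L' → , T L'
, T L' $  , x $                  match ','
T L' $    x $                    output T → x
x L' $    x $                    match 'x'
L' $      $                      output L' → ε
$         $                      accept

The string is accepted.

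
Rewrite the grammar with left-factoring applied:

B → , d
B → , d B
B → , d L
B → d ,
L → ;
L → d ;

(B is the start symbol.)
Left-factoring transforms A → αβ₁ | αβ₂ into A → αA' and A' → β₁ | β₂
(α is the longest common prefix among the alternatives). Repeat until
no nonterminal has two alternatives with a common prefix.

Round 1: B has alternatives sharing prefix ', d'. Introduce B': B → , d B'
  Add: B' → ε
  Add: B' → B
  Add: B' → L

No remaining common prefixes — done.

Resulting grammar:
B → , d B'
B' → ε
B' → B
B' → L
B → d ,
L → ;
L → d ;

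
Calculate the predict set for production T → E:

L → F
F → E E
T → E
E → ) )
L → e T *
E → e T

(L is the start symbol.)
PREDICT(T → E) = (FIRST(RHS) \ {ε}) ∪ (FOLLOW(T) if ε ∈ FIRST(RHS), i.e. RHS ⇒* ε)
FIRST(E) = { ')', 'e' }
FIRST(E) = { ')', 'e' }
ε ∉ FIRST(E), so FOLLOW(T) is not added.
PREDICT(T → E) = { ')', 'e' }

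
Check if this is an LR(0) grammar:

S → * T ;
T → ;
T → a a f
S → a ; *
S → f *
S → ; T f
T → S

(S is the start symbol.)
No. Shift-reduce conflict between [T → ; .] and [S → . * T ;]

A grammar is LR(0) if no state in the canonical LR(0) collection has:
  - both a shift item (dot before a terminal) and a complete item (shift-reduce conflict), or
  - two or more complete items (reduce-reduce conflict; the accept item [S' → S .] counts as a complete item here).

Augment with S' → S and build the canonical LR(0) collection (I0 = CLOSURE({[S' → . S]}), then GOTO on every symbol after a dot until no new states appear). It has 18 states:
  I0: { [S → . * T ;], [S → . ; T f], [S → . a ; *], [S → . f *], [S' → . S] }  — shift
  I1: { [S → * . T ;], [S → . * T ;], [S → . ; T f], [S → . a ; *], [S → . f *], [T → . ;], [T → . S], [T → . a a f] }  — shift
  I2: { [S → . * T ;], [S → . ; T f], [S → . a ; *], [S → . f *], [S → ; . T f], [T → . ;], [T → . S], [T → . a a f] }  — shift
  I3: { [S' → S .] }  — accept
  I4: { [S → a . ; *] }  — shift
  I5: { [S → f . *] }  — shift
  I6: { [S → f * .] }  — reduce
  I7: { [S → a ; . *] }  — shift
  I8: { [S → a ; * .] }  — reduce
  I9: { [S → . * T ;], [S → . ; T f], [S → . a ; *], [S → . f *], [S → ; . T f], [T → . ;], [T → . S], [T → . a a f], [T → ; .] }  — shift, reduce
  I10: { [T → S .] }  — reduce
  I11: { [S → ; T . f] }  — shift
  I12: { [S → a . ; *], [T → a . a f] }  — shift
  I13: { [T → a a . f] }  — shift
  I14: { [T → a a f .] }  — reduce
  I15: { [S → ; T f .] }  — reduce
  I16: { [S → * T . ;] }  — shift
  I17: { [S → * T ; .] }  — reduce

Conflict in state I9:
  Shift-reduce conflict between [T → ; .] and [S → . * T ;]
So the grammar is NOT LR(0).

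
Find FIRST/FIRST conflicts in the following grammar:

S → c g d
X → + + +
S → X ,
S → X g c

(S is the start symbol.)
Yes. S → X ',' / S → X g c on { '+' }

FIRST sets of the non-terminals at (or reachable through a nullable prefix from) the front of some alternative:
  FIRST(X) = { '+' }

Productions for S:
  S → c g d: FIRST = { 'c' }
  S → X ,: FIRST = { '+' }
  S → X g c: FIRST = { '+' }
X has only one production, so no FIRST/FIRST conflict is possible there.

Conflict for S: S → X , and S → X g c
  Overlap: { '+' }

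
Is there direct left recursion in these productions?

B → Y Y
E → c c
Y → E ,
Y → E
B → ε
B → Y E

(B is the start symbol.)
Direct left recursion occurs when N → N α for some non-terminal N (the right-hand side begins with the left-hand side itself).

B → Y Y: starts with Y
E → c c: starts with c
Y → E ,: starts with E
Y → E: starts with E
B → ε: starts with ε
B → Y E: starts with Y

No direct left recursion found.

Answer: No direct left recursion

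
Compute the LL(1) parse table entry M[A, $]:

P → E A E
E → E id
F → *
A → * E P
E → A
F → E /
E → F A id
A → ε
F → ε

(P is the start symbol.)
To find M[A, $], we find productions for A where $ is in the predict set (PREDICT(N → α) = (FIRST(α) \ {ε}) ∪ (FOLLOW(N) if α ⇒* ε)).

Relevant sets:
  FOLLOW(A) = { $, '*', '/', 'id' }

A → * E P: PREDICT = { '*' }
A → ε: PREDICT = { $, '*', '/', 'id' }
  $ is in predict set, so this production goes in M[A, $]

M[A, $] = A → ε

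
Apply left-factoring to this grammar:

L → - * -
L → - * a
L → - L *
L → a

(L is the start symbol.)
L → - L'
L' → * L''
L'' → -
L'' → a
L' → L *
L → a

Left-factoring transforms A → αβ₁ | αβ₂ into A → αA' and A' → β₁ | β₂
(α is the longest common prefix among the alternatives). Repeat until
no nonterminal has two alternatives with a common prefix.

Round 1: L has alternatives sharing prefix '-'. Introduce L': L → - L'
  Add: L' → * -
  Add: L' → * a
  Add: L' → L *

Round 2: L' has alternatives sharing prefix '*'. Introduce L'': L' → * L''
  Add: L'' → -
  Add: L'' → a

No remaining common prefixes — done.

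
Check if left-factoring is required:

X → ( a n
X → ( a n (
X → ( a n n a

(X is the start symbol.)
Left-factoring is needed when two productions for the same non-terminal
share a common prefix on the right-hand side.

Productions for X:
  X → ( a n
  X → ( a n (
  X → ( a n n a

Found common prefix '( a n' in productions for X

Answer: Yes, X has productions with common prefix '( a n'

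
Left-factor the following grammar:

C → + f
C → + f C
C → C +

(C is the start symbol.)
Left-factoring transforms A → αβ₁ | αβ₂ into A → αA' and A' → β₁ | β₂
(α is the longest common prefix among the alternatives). Repeat until
no nonterminal has two alternatives with a common prefix.

Round 1: C has alternatives sharing prefix '+ f'. Introduce C': C → + f C'
  Add: C' → ε
  Add: C' → C

No remaining common prefixes — done.

Resulting grammar:
C → + f C'
C' → ε
C' → C
C → C +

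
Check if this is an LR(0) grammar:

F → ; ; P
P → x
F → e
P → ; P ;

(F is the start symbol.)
A grammar is LR(0) if no state in the canonical LR(0) collection has:
  - both a shift item (dot before a terminal) and a complete item (shift-reduce conflict), or
  - two or more complete items (reduce-reduce conflict; the accept item [F' → F .] counts as a complete item here).

Augment with F' → F and build the canonical LR(0) collection (I0 = CLOSURE({[F' → . F]}), then GOTO on every symbol after a dot until no new states appear). It has 10 states:
  I0: { [F → . ; ; P], [F → . e], [F' → . F] }  — shift
  I1: { [F → ; . ; P] }  — shift
  I2: { [F' → F .] }  — accept
  I3: { [F → e .] }  — reduce
  I4: { [F → ; ; . P], [P → . ; P ;], [P → . x] }  — shift
  I5: { [P → . ; P ;], [P → . x], [P → ; . P ;] }  — shift
  I6: { [F → ; ; P .] }  — reduce
  I7: { [P → x .] }  — reduce
  I8: { [P → ; P . ;] }  — shift
  I9: { [P → ; P ; .] }  — reduce

Every state is either a pure shift/goto state or contains exactly one complete item and nothing to shift — no conflicts. The grammar is LR(0).

Answer: Yes, the grammar is LR(0)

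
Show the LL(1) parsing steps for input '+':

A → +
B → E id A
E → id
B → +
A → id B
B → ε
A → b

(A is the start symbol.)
LL(1) parsing maintains a stack (initially the start symbol over $) and the input. At each step: if the stack top is a terminal, match it against the current input token; if it is a non-terminal N, replace it with the RHS of M[N, lookahead] (the unique production whose predict set contains the lookahead).

Stack is shown with the top on the left.

Stack  Input  Action
--------------------
A $    + $    output A → +
+ $    + $    match '+'
$      $      accept

The string is accepted.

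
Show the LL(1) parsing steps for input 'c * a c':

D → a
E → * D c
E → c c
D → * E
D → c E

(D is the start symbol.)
Stack is shown with the top on the left.

Stack    Input      Action
--------------------------
D $      c * a c $  output D → c E
c E $    c * a c $  match 'c'
E $      * a c $    output E → * D c
* D c $  * a c $    match '*'
D c $    a c $      output D → a
a c $    a c $      match 'a'
c $      c $        match 'c'
$        $          accept

The string is accepted.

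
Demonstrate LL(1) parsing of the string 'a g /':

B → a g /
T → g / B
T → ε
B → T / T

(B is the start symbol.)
LL(1) parsing maintains a stack (initially the start symbol over $) and the input. At each step: if the stack top is a terminal, match it against the current input token; if it is a non-terminal N, replace it with the RHS of M[N, lookahead] (the unique production whose predict set contains the lookahead).

Stack is shown with the top on the left.

Stack    Input    Action
------------------------
B $      a g / $  output B → a g /
a g / $  a g / $  match 'a'
g / $    g / $    match 'g'
/ $      / $      match '/'
$        $        accept

The string is accepted.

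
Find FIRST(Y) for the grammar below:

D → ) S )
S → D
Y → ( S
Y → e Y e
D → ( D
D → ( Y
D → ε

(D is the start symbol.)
{ '(', 'e' }

To compute FIRST(Y), examine every production with Y on the left-hand side, reading each right-hand side left to right until a non-nullable symbol is reached.

From Y → ( S:
  - '(' is a terminal: add '(' and stop
From Y → e Y e:
  - e is a terminal: add 'e' and stop

Collecting: FIRST(Y) = { '(', 'e' }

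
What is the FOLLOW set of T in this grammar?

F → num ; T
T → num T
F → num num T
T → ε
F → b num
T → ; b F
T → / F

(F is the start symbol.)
To compute FOLLOW(T), find every occurrence of T on a right-hand side N → α T β: add FIRST(β) \ {ε}, and if β is empty or nullable also add FOLLOW(N). Iterate to a fixed point.

In F → num ; T: T is at the end, add FOLLOW(F)
In T → num T: T is at the end; this adds FOLLOW(T) to itself — nothing new
In F → num num T: T is at the end, add FOLLOW(F)

The FOLLOW sets referred to above (computed the same way, to a fixed point):
  FOLLOW(F) = { $ }

Taking the union: FOLLOW(T) = { $ }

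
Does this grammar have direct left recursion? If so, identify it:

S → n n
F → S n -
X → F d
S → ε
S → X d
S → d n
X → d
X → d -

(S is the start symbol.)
No direct left recursion

Direct left recursion occurs when N → N α for some non-terminal N (the right-hand side begins with the left-hand side itself).

S → n n: starts with n
F → S n -: starts with S
X → F d: starts with F
S → ε: starts with ε
S → X d: starts with X
S → d n: starts with d
X → d: starts with d
X → d -: starts with d

No direct left recursion found.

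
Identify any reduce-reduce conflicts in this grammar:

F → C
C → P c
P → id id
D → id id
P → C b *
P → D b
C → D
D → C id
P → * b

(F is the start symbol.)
Yes — I7: [D → id id .] vs [P → id id .]

A reduce-reduce conflict occurs when an LR(0) state has two complete items [A → α .] and [B → β .] — both call for a reduction, and with no lookahead the parser cannot choose between them.

Augment with F' → F and build the canonical LR(0) collection (I0 = CLOSURE({[F' → . F]}), then GOTO on every symbol after a dot until no new states appear). It has 14 states:
  I0: { [C → . D], [C → . P c], [D → . C id], [D → . id id], [F → . C], [F' → . F], [P → . * b], [P → . C b *], [P → . D b], [P → . id id] }  — shift
  I1: { [P → * . b] }  — shift
  I2: { [D → C . id], [F → C .], [P → C . b *] }  — shift, reduce
  I3: { [C → D .], [P → D . b] }  — shift, reduce
  I4: { [F' → F .] }  — accept
  I5: { [C → P . c] }  — shift
  I6: { [D → id . id], [P → id . id] }  — shift
  I7: { [D → id id .], [P → id id .] }  — 2 reduces
  I8: { [C → P c .] }  — reduce
  I9: { [P → D b .] }  — reduce
  I10: { [P → C b . *] }  — shift
  I11: { [D → C id .] }  — reduce
  I12: { [P → C b * .] }  — reduce
  I13: { [P → * b .] }  — reduce

I7 contains complete items [D → id id .], [P → id id .] — reduce-reduce conflict.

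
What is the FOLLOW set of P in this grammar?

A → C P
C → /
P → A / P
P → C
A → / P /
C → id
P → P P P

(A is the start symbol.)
{ $, '/', 'id' }

In A → C P: P is at the end, add FOLLOW(A)
In P → A / P: P is at the end; this adds FOLLOW(P) to itself — nothing new
In A → / P /: P is followed by '/', add FIRST('/') \ {ε} = { '/' }
In P → P P P: P is followed by P P, add FIRST(P P) \ {ε} = { '/', 'id' }
In P → P P P: P is followed by P, add FIRST(P) \ {ε} = { '/', 'id' }
In P → P P P: P is at the end; this adds FOLLOW(P) to itself — nothing new

The FOLLOW sets referred to above (computed the same way, to a fixed point):
  FOLLOW(A) = { $, '/' }

Taking the union: FOLLOW(P) = { $, '/', 'id' }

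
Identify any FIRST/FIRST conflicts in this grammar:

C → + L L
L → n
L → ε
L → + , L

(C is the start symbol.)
Productions for L:
  L → n: FIRST = { 'n' }
  L → ε: FIRST = { ε }
  L → + , L: FIRST = { '+' }
C has only one production, so no FIRST/FIRST conflict is possible there.

All alternatives of each non-terminal have pairwise disjoint FIRST sets.

Answer: No FIRST/FIRST conflicts.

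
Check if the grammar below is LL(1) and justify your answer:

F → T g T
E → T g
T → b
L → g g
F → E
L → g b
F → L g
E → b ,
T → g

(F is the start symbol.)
Relevant sets:
  FIRST(T) = { 'b', 'g' }
  FIRST(E) = { 'b', 'g' }
  FIRST(L) = { 'g' }

For F:
  PREDICT(F → T g T) = { 'b', 'g' }
  PREDICT(F → E) = { 'b', 'g' }
  PREDICT(F → L g) = { 'g' }
For E:
  PREDICT(E → T g) = { 'b', 'g' }
  PREDICT(E → b ',') = { 'b' }
For T:
  PREDICT(T → b) = { 'b' }
  PREDICT(T → g) = { 'g' }
For L:
  PREDICT(L → g g) = { 'g' }
  PREDICT(L → g b) = { 'g' }

Conflict found: Predict set conflict for F: { 'b', 'g' }
The grammar is NOT LL(1).

Answer: No. Predict set conflict for F: { 'b', 'g' }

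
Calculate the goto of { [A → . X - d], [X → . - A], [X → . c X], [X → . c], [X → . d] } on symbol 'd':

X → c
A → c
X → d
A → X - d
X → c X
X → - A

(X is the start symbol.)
{ [X → d .] }

GOTO(I, 'd') = CLOSURE({ [A → αX.β] : [A → α.Xβ] ∈ I, X = 'd' })

Items with dot before 'd', with the dot advanced:
  [X → . d] → [X → d .]
Closure adds nothing (no advanced item has the dot before a non-terminal).

GOTO = { [X → d .] }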